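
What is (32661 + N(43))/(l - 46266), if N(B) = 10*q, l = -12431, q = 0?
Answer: -32661/58697 ≈ -0.55643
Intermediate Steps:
N(B) = 0 (N(B) = 10*0 = 0)
(32661 + N(43))/(l - 46266) = (32661 + 0)/(-12431 - 46266) = 32661/(-58697) = 32661*(-1/58697) = -32661/58697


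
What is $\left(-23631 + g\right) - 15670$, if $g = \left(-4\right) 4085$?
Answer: $-55641$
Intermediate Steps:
$g = -16340$
$\left(-23631 + g\right) - 15670 = \left(-23631 - 16340\right) - 15670 = -39971 - 15670 = -55641$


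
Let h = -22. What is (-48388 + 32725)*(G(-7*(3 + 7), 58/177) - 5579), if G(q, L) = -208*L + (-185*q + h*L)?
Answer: -6742018267/59 ≈ -1.1427e+8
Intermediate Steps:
G(q, L) = -230*L - 185*q (G(q, L) = -208*L + (-185*q - 22*L) = -230*L - 185*q)
(-48388 + 32725)*(G(-7*(3 + 7), 58/177) - 5579) = (-48388 + 32725)*((-13340/177 - (-1295)*(3 + 7)) - 5579) = -15663*((-13340/177 - (-1295)*10) - 5579) = -15663*((-230*58/177 - 185*(-70)) - 5579) = -15663*((-13340/177 + 12950) - 5579) = -15663*(2278810/177 - 5579) = -15663*1291327/177 = -6742018267/59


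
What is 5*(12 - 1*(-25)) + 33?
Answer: 218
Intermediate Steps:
5*(12 - 1*(-25)) + 33 = 5*(12 + 25) + 33 = 5*37 + 33 = 185 + 33 = 218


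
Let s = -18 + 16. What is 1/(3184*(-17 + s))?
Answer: -1/60496 ≈ -1.6530e-5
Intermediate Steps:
s = -2
1/(3184*(-17 + s)) = 1/(3184*(-17 - 2)) = 1/(3184*(-19)) = 1/(-60496) = -1/60496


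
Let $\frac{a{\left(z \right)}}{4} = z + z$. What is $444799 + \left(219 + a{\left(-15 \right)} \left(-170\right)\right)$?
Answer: $465418$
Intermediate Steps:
$a{\left(z \right)} = 8 z$ ($a{\left(z \right)} = 4 \left(z + z\right) = 4 \cdot 2 z = 8 z$)
$444799 + \left(219 + a{\left(-15 \right)} \left(-170\right)\right) = 444799 + \left(219 + 8 \left(-15\right) \left(-170\right)\right) = 444799 + \left(219 - -20400\right) = 444799 + \left(219 + 20400\right) = 444799 + 20619 = 465418$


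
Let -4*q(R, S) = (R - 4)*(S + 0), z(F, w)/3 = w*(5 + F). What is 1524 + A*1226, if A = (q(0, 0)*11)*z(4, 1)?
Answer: 1524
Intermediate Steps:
z(F, w) = 3*w*(5 + F) (z(F, w) = 3*(w*(5 + F)) = 3*w*(5 + F))
q(R, S) = -S*(-4 + R)/4 (q(R, S) = -(R - 4)*(S + 0)/4 = -(-4 + R)*S/4 = -S*(-4 + R)/4)
A = 0 (A = (((¼)*0*(4 - 1*0))*11)*(3*1*(5 + 4)) = (((¼)*0*(4 + 0))*11)*(3*1*9) = (((¼)*0*4)*11)*27 = (0*11)*27 = 0*27 = 0)
1524 + A*1226 = 1524 + 0*1226 = 1524 + 0 = 1524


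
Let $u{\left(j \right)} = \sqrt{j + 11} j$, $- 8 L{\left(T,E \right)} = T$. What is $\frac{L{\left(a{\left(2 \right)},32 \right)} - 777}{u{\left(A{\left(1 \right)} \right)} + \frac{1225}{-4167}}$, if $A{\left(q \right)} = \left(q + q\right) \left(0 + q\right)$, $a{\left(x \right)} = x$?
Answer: $- \frac{15870123675}{3605686412} - \frac{53984330901 \sqrt{13}}{1802843206} \approx -112.37$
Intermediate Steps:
$L{\left(T,E \right)} = - \frac{T}{8}$
$A{\left(q \right)} = 2 q^{2}$ ($A{\left(q \right)} = 2 q q = 2 q^{2}$)
$u{\left(j \right)} = j \sqrt{11 + j}$ ($u{\left(j \right)} = \sqrt{11 + j} j = j \sqrt{11 + j}$)
$\frac{L{\left(a{\left(2 \right)},32 \right)} - 777}{u{\left(A{\left(1 \right)} \right)} + \frac{1225}{-4167}} = \frac{\left(- \frac{1}{8}\right) 2 - 777}{2 \cdot 1^{2} \sqrt{11 + 2 \cdot 1^{2}} + \frac{1225}{-4167}} = \frac{- \frac{1}{4} - 777}{2 \cdot 1 \sqrt{11 + 2 \cdot 1} + 1225 \left(- \frac{1}{4167}\right)} = - \frac{3109}{4 \left(2 \sqrt{11 + 2} - \frac{1225}{4167}\right)} = - \frac{3109}{4 \left(2 \sqrt{13} - \frac{1225}{4167}\right)} = - \frac{3109}{4 \left(- \frac{1225}{4167} + 2 \sqrt{13}\right)}$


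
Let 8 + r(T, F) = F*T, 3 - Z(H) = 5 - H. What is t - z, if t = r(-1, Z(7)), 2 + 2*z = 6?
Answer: -15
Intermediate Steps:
Z(H) = -2 + H (Z(H) = 3 - (5 - H) = 3 + (-5 + H) = -2 + H)
z = 2 (z = -1 + (1/2)*6 = -1 + 3 = 2)
r(T, F) = -8 + F*T
t = -13 (t = -8 + (-2 + 7)*(-1) = -8 + 5*(-1) = -8 - 5 = -13)
t - z = -13 - 1*2 = -13 - 2 = -15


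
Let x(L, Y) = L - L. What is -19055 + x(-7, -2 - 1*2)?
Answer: -19055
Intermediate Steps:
x(L, Y) = 0
-19055 + x(-7, -2 - 1*2) = -19055 + 0 = -19055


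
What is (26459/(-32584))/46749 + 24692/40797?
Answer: 12537162990683/20714940788184 ≈ 0.60522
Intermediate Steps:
(26459/(-32584))/46749 + 24692/40797 = (26459*(-1/32584))*(1/46749) + 24692*(1/40797) = -26459/32584*1/46749 + 24692/40797 = -26459/1523269416 + 24692/40797 = 12537162990683/20714940788184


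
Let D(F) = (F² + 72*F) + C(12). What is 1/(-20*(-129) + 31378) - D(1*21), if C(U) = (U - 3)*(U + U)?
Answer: -73654901/33958 ≈ -2169.0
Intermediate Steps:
C(U) = 2*U*(-3 + U) (C(U) = (-3 + U)*(2*U) = 2*U*(-3 + U))
D(F) = 216 + F² + 72*F (D(F) = (F² + 72*F) + 2*12*(-3 + 12) = (F² + 72*F) + 2*12*9 = (F² + 72*F) + 216 = 216 + F² + 72*F)
1/(-20*(-129) + 31378) - D(1*21) = 1/(-20*(-129) + 31378) - (216 + (1*21)² + 72*(1*21)) = 1/(2580 + 31378) - (216 + 21² + 72*21) = 1/33958 - (216 + 441 + 1512) = 1/33958 - 1*2169 = 1/33958 - 2169 = -73654901/33958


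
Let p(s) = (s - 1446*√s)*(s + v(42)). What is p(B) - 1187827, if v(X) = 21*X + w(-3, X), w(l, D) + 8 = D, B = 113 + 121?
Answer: -918727 - 4988700*√26 ≈ -2.6356e+7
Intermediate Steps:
B = 234
w(l, D) = -8 + D
v(X) = -8 + 22*X (v(X) = 21*X + (-8 + X) = -8 + 22*X)
p(s) = (916 + s)*(s - 1446*√s) (p(s) = (s - 1446*√s)*(s + (-8 + 22*42)) = (s - 1446*√s)*(s + (-8 + 924)) = (s - 1446*√s)*(s + 916) = (s - 1446*√s)*(916 + s) = (916 + s)*(s - 1446*√s))
p(B) - 1187827 = (234² - 3973608*√26 - 1015092*√26 + 916*234) - 1187827 = (54756 - 3973608*√26 - 1015092*√26 + 214344) - 1187827 = (269100 - 4988700*√26) - 1187827 = -918727 - 4988700*√26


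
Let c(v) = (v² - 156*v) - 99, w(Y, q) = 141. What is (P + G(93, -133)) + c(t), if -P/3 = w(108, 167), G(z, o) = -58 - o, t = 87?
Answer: -6450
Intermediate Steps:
c(v) = -99 + v² - 156*v
P = -423 (P = -3*141 = -423)
(P + G(93, -133)) + c(t) = (-423 + (-58 - 1*(-133))) + (-99 + 87² - 156*87) = (-423 + (-58 + 133)) + (-99 + 7569 - 13572) = (-423 + 75) - 6102 = -348 - 6102 = -6450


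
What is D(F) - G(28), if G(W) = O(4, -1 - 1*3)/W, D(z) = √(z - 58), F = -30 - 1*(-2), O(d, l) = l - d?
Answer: 2/7 + I*√86 ≈ 0.28571 + 9.2736*I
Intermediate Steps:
F = -28 (F = -30 + 2 = -28)
D(z) = √(-58 + z)
G(W) = -8/W (G(W) = ((-1 - 1*3) - 1*4)/W = ((-1 - 3) - 4)/W = (-4 - 4)/W = -8/W)
D(F) - G(28) = √(-58 - 28) - (-8)/28 = √(-86) - (-8)/28 = I*√86 - 1*(-2/7) = I*√86 + 2/7 = 2/7 + I*√86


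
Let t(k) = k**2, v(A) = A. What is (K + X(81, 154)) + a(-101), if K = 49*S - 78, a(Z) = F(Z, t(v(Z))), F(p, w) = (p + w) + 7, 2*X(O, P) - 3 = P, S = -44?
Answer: 15903/2 ≈ 7951.5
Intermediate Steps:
X(O, P) = 3/2 + P/2
F(p, w) = 7 + p + w
a(Z) = 7 + Z + Z**2
K = -2234 (K = 49*(-44) - 78 = -2156 - 78 = -2234)
(K + X(81, 154)) + a(-101) = (-2234 + (3/2 + (1/2)*154)) + (7 - 101 + (-101)**2) = (-2234 + (3/2 + 77)) + (7 - 101 + 10201) = (-2234 + 157/2) + 10107 = -4311/2 + 10107 = 15903/2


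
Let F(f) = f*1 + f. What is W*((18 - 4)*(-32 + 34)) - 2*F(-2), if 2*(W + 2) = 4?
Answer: 8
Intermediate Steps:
W = 0 (W = -2 + (½)*4 = -2 + 2 = 0)
F(f) = 2*f (F(f) = f + f = 2*f)
W*((18 - 4)*(-32 + 34)) - 2*F(-2) = 0*((18 - 4)*(-32 + 34)) - 4*(-2) = 0*(14*2) - 2*(-4) = 0*28 + 8 = 0 + 8 = 8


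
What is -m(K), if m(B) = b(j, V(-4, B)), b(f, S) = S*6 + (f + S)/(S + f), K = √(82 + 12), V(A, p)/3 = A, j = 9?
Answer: 71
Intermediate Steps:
V(A, p) = 3*A
K = √94 ≈ 9.6954
b(f, S) = 1 + 6*S (b(f, S) = 6*S + (S + f)/(S + f) = 6*S + 1 = 1 + 6*S)
m(B) = -71 (m(B) = 1 + 6*(3*(-4)) = 1 + 6*(-12) = 1 - 72 = -71)
-m(K) = -1*(-71) = 71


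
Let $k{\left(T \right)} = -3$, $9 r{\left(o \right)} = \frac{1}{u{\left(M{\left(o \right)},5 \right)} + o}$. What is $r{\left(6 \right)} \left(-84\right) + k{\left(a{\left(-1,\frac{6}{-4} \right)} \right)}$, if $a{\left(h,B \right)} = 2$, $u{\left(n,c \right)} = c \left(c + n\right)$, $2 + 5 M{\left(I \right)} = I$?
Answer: $- \frac{49}{15} \approx -3.2667$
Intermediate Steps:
$M{\left(I \right)} = - \frac{2}{5} + \frac{I}{5}$
$r{\left(o \right)} = \frac{1}{9 \left(23 + 2 o\right)}$ ($r{\left(o \right)} = \frac{1}{9 \left(5 \left(5 + \left(- \frac{2}{5} + \frac{o}{5}\right)\right) + o\right)} = \frac{1}{9 \left(5 \left(\frac{23}{5} + \frac{o}{5}\right) + o\right)} = \frac{1}{9 \left(\left(23 + o\right) + o\right)} = \frac{1}{9 \left(23 + 2 o\right)}$)
$r{\left(6 \right)} \left(-84\right) + k{\left(a{\left(-1,\frac{6}{-4} \right)} \right)} = \frac{1}{9 \left(23 + 2 \cdot 6\right)} \left(-84\right) - 3 = \frac{1}{9 \left(23 + 12\right)} \left(-84\right) - 3 = \frac{1}{9 \cdot 35} \left(-84\right) - 3 = \frac{1}{9} \cdot \frac{1}{35} \left(-84\right) - 3 = \frac{1}{315} \left(-84\right) - 3 = - \frac{4}{15} - 3 = - \frac{49}{15}$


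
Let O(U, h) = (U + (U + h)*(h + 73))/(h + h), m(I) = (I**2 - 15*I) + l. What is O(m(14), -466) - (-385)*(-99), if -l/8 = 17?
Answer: -17882559/466 ≈ -38375.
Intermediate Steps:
l = -136 (l = -8*17 = -136)
m(I) = -136 + I**2 - 15*I (m(I) = (I**2 - 15*I) - 136 = -136 + I**2 - 15*I)
O(U, h) = (U + (73 + h)*(U + h))/(2*h) (O(U, h) = (U + (U + h)*(73 + h))/((2*h)) = (U + (73 + h)*(U + h))*(1/(2*h)) = (U + (73 + h)*(U + h))/(2*h))
O(m(14), -466) - (-385)*(-99) = (1/2)*(74*(-136 + 14**2 - 15*14) - 466*(73 + (-136 + 14**2 - 15*14) - 466))/(-466) - (-385)*(-99) = (1/2)*(-1/466)*(74*(-136 + 196 - 210) - 466*(73 + (-136 + 196 - 210) - 466)) - 1*38115 = (1/2)*(-1/466)*(74*(-150) - 466*(73 - 150 - 466)) - 38115 = (1/2)*(-1/466)*(-11100 - 466*(-543)) - 38115 = (1/2)*(-1/466)*(-11100 + 253038) - 38115 = (1/2)*(-1/466)*241938 - 38115 = -120969/466 - 38115 = -17882559/466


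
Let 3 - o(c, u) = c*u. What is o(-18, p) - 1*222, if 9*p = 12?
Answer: -195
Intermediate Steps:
p = 4/3 (p = (1/9)*12 = 4/3 ≈ 1.3333)
o(c, u) = 3 - c*u
o(-18, p) - 1*222 = (3 - 1*(-18)*4/3) - 1*222 = (3 + 24) - 222 = 27 - 222 = -195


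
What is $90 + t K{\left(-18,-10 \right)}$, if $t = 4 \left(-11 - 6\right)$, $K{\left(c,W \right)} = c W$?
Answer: $-12150$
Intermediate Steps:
$K{\left(c,W \right)} = W c$
$t = -68$ ($t = 4 \left(-17\right) = -68$)
$90 + t K{\left(-18,-10 \right)} = 90 - 68 \left(\left(-10\right) \left(-18\right)\right) = 90 - 12240 = -12150$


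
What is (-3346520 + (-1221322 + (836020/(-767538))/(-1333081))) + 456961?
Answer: -2103106832345348599/511595162289 ≈ -4.1109e+6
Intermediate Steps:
(-3346520 + (-1221322 + (836020/(-767538))/(-1333081))) + 456961 = (-3346520 + (-1221322 + (836020*(-1/767538))*(-1/1333081))) + 456961 = (-3346520 + (-1221322 - 418010/383769*(-1/1333081))) + 456961 = (-3346520 + (-1221322 + 418010/511595162289)) + 456961 = (-3346520 - 624822426796708048/511595162289) + 456961 = -2336885869300092328/511595162289 + 456961 = -2103106832345348599/511595162289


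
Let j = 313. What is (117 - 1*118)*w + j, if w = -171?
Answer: 484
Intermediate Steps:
(117 - 1*118)*w + j = (117 - 1*118)*(-171) + 313 = (117 - 118)*(-171) + 313 = -1*(-171) + 313 = 171 + 313 = 484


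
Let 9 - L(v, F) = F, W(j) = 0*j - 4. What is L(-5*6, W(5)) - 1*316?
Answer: -303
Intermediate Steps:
W(j) = -4 (W(j) = 0 - 4 = -4)
L(v, F) = 9 - F
L(-5*6, W(5)) - 1*316 = (9 - 1*(-4)) - 1*316 = (9 + 4) - 316 = 13 - 316 = -303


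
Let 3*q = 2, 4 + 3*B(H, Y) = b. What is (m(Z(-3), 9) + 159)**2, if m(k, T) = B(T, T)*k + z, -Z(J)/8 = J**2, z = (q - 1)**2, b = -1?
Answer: 6310144/81 ≈ 77903.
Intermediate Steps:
B(H, Y) = -5/3 (B(H, Y) = -4/3 + (1/3)*(-1) = -4/3 - 1/3 = -5/3)
q = 2/3 (q = (1/3)*2 = 2/3 ≈ 0.66667)
z = 1/9 (z = (2/3 - 1)**2 = (-1/3)**2 = 1/9 ≈ 0.11111)
Z(J) = -8*J**2
m(k, T) = 1/9 - 5*k/3 (m(k, T) = -5*k/3 + 1/9 = 1/9 - 5*k/3)
(m(Z(-3), 9) + 159)**2 = ((1/9 - (-40)*(-3)**2/3) + 159)**2 = ((1/9 - (-40)*9/3) + 159)**2 = ((1/9 - 5/3*(-72)) + 159)**2 = ((1/9 + 120) + 159)**2 = (1081/9 + 159)**2 = (2512/9)**2 = 6310144/81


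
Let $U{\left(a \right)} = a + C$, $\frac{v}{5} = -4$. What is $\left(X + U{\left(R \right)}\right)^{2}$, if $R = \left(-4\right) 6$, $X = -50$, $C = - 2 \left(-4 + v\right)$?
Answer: $676$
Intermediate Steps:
$v = -20$ ($v = 5 \left(-4\right) = -20$)
$C = 48$ ($C = - 2 \left(-4 - 20\right) = \left(-2\right) \left(-24\right) = 48$)
$R = -24$
$U{\left(a \right)} = 48 + a$ ($U{\left(a \right)} = a + 48 = 48 + a$)
$\left(X + U{\left(R \right)}\right)^{2} = \left(-50 + \left(48 - 24\right)\right)^{2} = \left(-50 + 24\right)^{2} = \left(-26\right)^{2} = 676$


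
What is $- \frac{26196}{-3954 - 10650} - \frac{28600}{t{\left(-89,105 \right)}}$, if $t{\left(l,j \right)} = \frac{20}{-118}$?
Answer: $\frac{205358763}{1217} \approx 1.6874 \cdot 10^{5}$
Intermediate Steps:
$t{\left(l,j \right)} = - \frac{10}{59}$ ($t{\left(l,j \right)} = 20 \left(- \frac{1}{118}\right) = - \frac{10}{59}$)
$- \frac{26196}{-3954 - 10650} - \frac{28600}{t{\left(-89,105 \right)}} = - \frac{26196}{-3954 - 10650} - \frac{28600}{- \frac{10}{59}} = - \frac{26196}{-14604} - -168740 = \left(-26196\right) \left(- \frac{1}{14604}\right) + 168740 = \frac{2183}{1217} + 168740 = \frac{205358763}{1217}$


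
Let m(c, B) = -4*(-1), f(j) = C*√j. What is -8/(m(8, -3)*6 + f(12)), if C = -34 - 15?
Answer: 16/2353 + 196*√3/7059 ≈ 0.054892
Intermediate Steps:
C = -49
f(j) = -49*√j
m(c, B) = 4
-8/(m(8, -3)*6 + f(12)) = -8/(4*6 - 98*√3) = -8/(24 - 98*√3)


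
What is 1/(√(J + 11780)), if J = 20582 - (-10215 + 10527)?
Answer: √1282/6410 ≈ 0.0055858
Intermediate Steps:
J = 20270 (J = 20582 - 1*312 = 20582 - 312 = 20270)
1/(√(J + 11780)) = 1/(√(20270 + 11780)) = 1/(√32050) = 1/(5*√1282) = √1282/6410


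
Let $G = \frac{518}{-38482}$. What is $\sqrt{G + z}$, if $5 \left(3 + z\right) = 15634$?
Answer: $\frac{2 \sqrt{7227975065055}}{96205} \approx 55.891$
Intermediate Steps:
$z = \frac{15619}{5}$ ($z = -3 + \frac{1}{5} \cdot 15634 = -3 + \frac{15634}{5} = \frac{15619}{5} \approx 3123.8$)
$G = - \frac{259}{19241}$ ($G = 518 \left(- \frac{1}{38482}\right) = - \frac{259}{19241} \approx -0.013461$)
$\sqrt{G + z} = \sqrt{- \frac{259}{19241} + \frac{15619}{5}} = \sqrt{\frac{300523884}{96205}} = \frac{2 \sqrt{7227975065055}}{96205}$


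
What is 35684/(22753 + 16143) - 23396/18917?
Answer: -5340377/16722628 ≈ -0.31935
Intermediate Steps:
35684/(22753 + 16143) - 23396/18917 = 35684/38896 - 23396*1/18917 = 35684*(1/38896) - 23396/18917 = 811/884 - 23396/18917 = -5340377/16722628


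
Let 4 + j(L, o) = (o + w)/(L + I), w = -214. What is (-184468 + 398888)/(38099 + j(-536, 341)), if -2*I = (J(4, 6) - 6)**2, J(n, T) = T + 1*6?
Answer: 118788680/21104503 ≈ 5.6286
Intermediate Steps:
J(n, T) = 6 + T (J(n, T) = T + 6 = 6 + T)
I = -18 (I = -((6 + 6) - 6)**2/2 = -(12 - 6)**2/2 = -1/2*6**2 = -1/2*36 = -18)
j(L, o) = -4 + (-214 + o)/(-18 + L) (j(L, o) = -4 + (o - 214)/(L - 18) = -4 + (-214 + o)/(-18 + L))
(-184468 + 398888)/(38099 + j(-536, 341)) = (-184468 + 398888)/(38099 + (-142 + 341 - 4*(-536))/(-18 - 536)) = 214420/(38099 + (-142 + 341 + 2144)/(-554)) = 214420/(38099 - 1/554*2343) = 214420/(38099 - 2343/554) = 214420/(21104503/554) = 214420*(554/21104503) = 118788680/21104503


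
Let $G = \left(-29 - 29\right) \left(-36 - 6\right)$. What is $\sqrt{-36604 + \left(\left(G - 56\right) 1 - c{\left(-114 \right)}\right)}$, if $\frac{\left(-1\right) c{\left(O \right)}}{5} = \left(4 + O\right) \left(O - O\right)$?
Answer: $4 i \sqrt{2139} \approx 185.0 i$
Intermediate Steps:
$c{\left(O \right)} = 0$ ($c{\left(O \right)} = - 5 \left(4 + O\right) \left(O - O\right) = - 5 \left(4 + O\right) 0 = \left(-5\right) 0 = 0$)
$G = 2436$ ($G = \left(-58\right) \left(-42\right) = 2436$)
$\sqrt{-36604 + \left(\left(G - 56\right) 1 - c{\left(-114 \right)}\right)} = \sqrt{-36604 + \left(\left(2436 - 56\right) 1 - 0\right)} = \sqrt{-36604 + \left(2380 \cdot 1 + 0\right)} = \sqrt{-36604 + \left(2380 + 0\right)} = \sqrt{-36604 + 2380} = \sqrt{-34224} = 4 i \sqrt{2139}$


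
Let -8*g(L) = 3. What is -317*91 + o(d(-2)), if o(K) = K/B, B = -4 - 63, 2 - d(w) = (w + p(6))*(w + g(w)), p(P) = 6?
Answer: -3865521/134 ≈ -28847.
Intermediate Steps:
g(L) = -3/8 (g(L) = -⅛*3 = -3/8)
d(w) = 2 - (6 + w)*(-3/8 + w) (d(w) = 2 - (w + 6)*(w - 3/8) = 2 - (6 + w)*(-3/8 + w))
B = -67
o(K) = -K/67 (o(K) = K/(-67) = K*(-1/67) = -K/67)
-317*91 + o(d(-2)) = -317*91 - (17/4 - 1*(-2)² - 45/8*(-2))/67 = -28847 - (17/4 - 1*4 + 45/4)/67 = -28847 - (17/4 - 4 + 45/4)/67 = -28847 - 1/67*23/2 = -28847 - 23/134 = -3865521/134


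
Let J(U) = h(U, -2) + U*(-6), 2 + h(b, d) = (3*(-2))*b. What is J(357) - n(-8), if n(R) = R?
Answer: -4278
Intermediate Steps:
h(b, d) = -2 - 6*b (h(b, d) = -2 + (3*(-2))*b = -2 - 6*b)
J(U) = -2 - 12*U (J(U) = (-2 - 6*U) + U*(-6) = (-2 - 6*U) - 6*U = -2 - 12*U)
J(357) - n(-8) = (-2 - 12*357) - 1*(-8) = (-2 - 4284) + 8 = -4286 + 8 = -4278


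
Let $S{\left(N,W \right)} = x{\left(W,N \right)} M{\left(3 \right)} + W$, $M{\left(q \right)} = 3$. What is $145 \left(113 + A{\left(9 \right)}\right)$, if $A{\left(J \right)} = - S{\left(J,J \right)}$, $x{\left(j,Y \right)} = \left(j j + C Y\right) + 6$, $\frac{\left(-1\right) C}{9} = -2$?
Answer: $-93235$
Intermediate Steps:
$C = 18$ ($C = \left(-9\right) \left(-2\right) = 18$)
$x{\left(j,Y \right)} = 6 + j^{2} + 18 Y$ ($x{\left(j,Y \right)} = \left(j j + 18 Y\right) + 6 = \left(j^{2} + 18 Y\right) + 6 = 6 + j^{2} + 18 Y$)
$S{\left(N,W \right)} = 18 + W + 3 W^{2} + 54 N$ ($S{\left(N,W \right)} = \left(6 + W^{2} + 18 N\right) 3 + W = \left(18 + 3 W^{2} + 54 N\right) + W = 18 + W + 3 W^{2} + 54 N$)
$A{\left(J \right)} = -18 - 55 J - 3 J^{2}$ ($A{\left(J \right)} = - (18 + J + 3 J^{2} + 54 J) = - (18 + 3 J^{2} + 55 J) = -18 - 55 J - 3 J^{2}$)
$145 \left(113 + A{\left(9 \right)}\right) = 145 \left(113 - \left(513 + 243\right)\right) = 145 \left(113 - 756\right) = 145 \left(-643\right) = -93235$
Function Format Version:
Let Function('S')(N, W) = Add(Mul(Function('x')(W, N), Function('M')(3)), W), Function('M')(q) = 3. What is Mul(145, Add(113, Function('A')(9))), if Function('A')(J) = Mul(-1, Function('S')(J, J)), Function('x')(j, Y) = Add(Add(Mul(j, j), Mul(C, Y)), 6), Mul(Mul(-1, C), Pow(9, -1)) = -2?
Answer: -93235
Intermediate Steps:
C = 18 (C = Mul(-9, -2) = 18)
Function('x')(j, Y) = Add(6, Pow(j, 2), Mul(18, Y)) (Function('x')(j, Y) = Add(Add(Mul(j, j), Mul(18, Y)), 6) = Add(Add(Pow(j, 2), Mul(18, Y)), 6) = Add(6, Pow(j, 2), Mul(18, Y)))
Function('S')(N, W) = Add(18, W, Mul(3, Pow(W, 2)), Mul(54, N)) (Function('S')(N, W) = Add(Mul(Add(6, Pow(W, 2), Mul(18, N)), 3), W) = Add(Add(18, Mul(3, Pow(W, 2)), Mul(54, N)), W) = Add(18, W, Mul(3, Pow(W, 2)), Mul(54, N)))
Function('A')(J) = Add(-18, Mul(-55, J), Mul(-3, Pow(J, 2))) (Function('A')(J) = Mul(-1, Add(18, J, Mul(3, Pow(J, 2)), Mul(54, J))) = Mul(-1, Add(18, Mul(3, Pow(J, 2)), Mul(55, J))) = Add(-18, Mul(-55, J), Mul(-3, Pow(J, 2))))
Mul(145, Add(113, Function('A')(9))) = Mul(145, Add(113, Add(-18, Mul(-55, 9), Mul(-3, Pow(9, 2))))) = Mul(145, Add(113, Add(-18, -495, Mul(-3, 81)))) = Mul(145, Add(113, Add(-18, -495, -243))) = Mul(145, Add(113, -756)) = Mul(145, -643) = -93235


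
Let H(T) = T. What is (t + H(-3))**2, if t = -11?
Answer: 196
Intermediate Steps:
(t + H(-3))**2 = (-11 - 3)**2 = (-14)**2 = 196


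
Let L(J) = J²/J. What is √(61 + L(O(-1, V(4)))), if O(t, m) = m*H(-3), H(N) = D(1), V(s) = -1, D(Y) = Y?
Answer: 2*√15 ≈ 7.7460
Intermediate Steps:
H(N) = 1
O(t, m) = m (O(t, m) = m*1 = m)
L(J) = J
√(61 + L(O(-1, V(4)))) = √(61 - 1) = √60 = 2*√15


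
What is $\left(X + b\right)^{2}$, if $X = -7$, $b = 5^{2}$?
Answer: $324$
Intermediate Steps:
$b = 25$
$\left(X + b\right)^{2} = \left(-7 + 25\right)^{2} = 18^{2} = 324$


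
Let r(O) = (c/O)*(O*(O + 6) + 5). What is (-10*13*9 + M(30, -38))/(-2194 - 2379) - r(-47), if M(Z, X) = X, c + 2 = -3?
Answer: -44118404/214931 ≈ -205.27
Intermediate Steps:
c = -5 (c = -2 - 3 = -5)
r(O) = -5*(5 + O*(6 + O))/O (r(O) = (-5/O)*(O*(O + 6) + 5) = (-5/O)*(O*(6 + O) + 5) = (-5/O)*(5 + O*(6 + O)) = -5*(5 + O*(6 + O))/O)
(-10*13*9 + M(30, -38))/(-2194 - 2379) - r(-47) = (-10*13*9 - 38)/(-2194 - 2379) - (-30 - 25/(-47) - 5*(-47)) = (-130*9 - 38)/(-4573) - (-30 - 25*(-1/47) + 235) = (-1170 - 38)*(-1/4573) - (-30 + 25/47 + 235) = -1208*(-1/4573) - 1*9660/47 = 1208/4573 - 9660/47 = -44118404/214931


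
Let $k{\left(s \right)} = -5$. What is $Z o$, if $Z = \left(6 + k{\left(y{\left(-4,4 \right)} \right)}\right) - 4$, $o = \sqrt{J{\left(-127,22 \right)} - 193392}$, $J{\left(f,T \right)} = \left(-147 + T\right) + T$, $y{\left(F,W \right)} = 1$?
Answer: $- 3 i \sqrt{193495} \approx - 1319.6 i$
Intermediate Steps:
$J{\left(f,T \right)} = -147 + 2 T$
$o = i \sqrt{193495}$ ($o = \sqrt{\left(-147 + 2 \cdot 22\right) - 193392} = \sqrt{\left(-147 + 44\right) - 193392} = \sqrt{-103 - 193392} = \sqrt{-193495} = i \sqrt{193495} \approx 439.88 i$)
$Z = -3$ ($Z = \left(6 - 5\right) - 4 = 1 - 4 = -3$)
$Z o = - 3 i \sqrt{193495}$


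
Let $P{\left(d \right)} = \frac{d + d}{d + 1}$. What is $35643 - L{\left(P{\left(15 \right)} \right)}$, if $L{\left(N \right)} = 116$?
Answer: $35527$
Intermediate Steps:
$P{\left(d \right)} = \frac{2 d}{1 + d}$
$35643 - L{\left(P{\left(15 \right)} \right)} = 35643 - 116 = 35527$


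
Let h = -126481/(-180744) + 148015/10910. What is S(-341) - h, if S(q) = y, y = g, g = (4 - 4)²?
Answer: -2813273087/197191704 ≈ -14.267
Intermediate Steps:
g = 0 (g = 0² = 0)
y = 0
S(q) = 0
h = 2813273087/197191704 (h = -126481*(-1/180744) + 148015*(1/10910) = 126481/180744 + 29603/2182 = 2813273087/197191704 ≈ 14.267)
S(-341) - h = 0 - 1*2813273087/197191704 = 0 - 2813273087/197191704 = -2813273087/197191704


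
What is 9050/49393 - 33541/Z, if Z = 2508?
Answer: -1633993213/123877644 ≈ -13.190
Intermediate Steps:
9050/49393 - 33541/Z = 9050/49393 - 33541/2508 = -1633993213/123877644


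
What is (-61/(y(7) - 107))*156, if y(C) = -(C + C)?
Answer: 9516/121 ≈ 78.645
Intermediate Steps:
y(C) = -2*C
(-61/(y(7) - 107))*156 = (-61/(-2*7 - 107))*156 = (-61/(-14 - 107))*156 = (-61/(-121))*156 = -1/121*(-61)*156 = (61/121)*156 = 9516/121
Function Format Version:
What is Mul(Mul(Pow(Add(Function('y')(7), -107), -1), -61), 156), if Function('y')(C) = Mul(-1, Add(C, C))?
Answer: Rational(9516, 121) ≈ 78.645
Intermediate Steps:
Function('y')(C) = Mul(-2, C) (Function('y')(C) = Mul(-1, Mul(2, C)) = Mul(-2, C))
Mul(Mul(Pow(Add(Function('y')(7), -107), -1), -61), 156) = Mul(Mul(Pow(Add(Mul(-2, 7), -107), -1), -61), 156) = Mul(Mul(Pow(Add(-14, -107), -1), -61), 156) = Mul(Mul(Pow(-121, -1), -61), 156) = Mul(Mul(Rational(-1, 121), -61), 156) = Mul(Rational(61, 121), 156) = Rational(9516, 121)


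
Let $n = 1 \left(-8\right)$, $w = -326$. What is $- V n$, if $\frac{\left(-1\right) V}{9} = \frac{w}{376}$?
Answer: $\frac{2934}{47} \approx 62.426$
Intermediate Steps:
$n = -8$
$V = \frac{1467}{188}$ ($V = - 9 \left(- \frac{326}{376}\right) = - 9 \left(\left(-326\right) \frac{1}{376}\right) = \left(-9\right) \left(- \frac{163}{188}\right) = \frac{1467}{188} \approx 7.8032$)
$- V n = - \frac{1467 \left(-8\right)}{188} = \left(-1\right) \left(- \frac{2934}{47}\right) = \frac{2934}{47}$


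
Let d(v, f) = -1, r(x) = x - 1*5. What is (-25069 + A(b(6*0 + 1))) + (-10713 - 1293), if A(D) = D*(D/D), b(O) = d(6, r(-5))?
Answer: -37076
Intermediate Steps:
r(x) = -5 + x (r(x) = x - 5 = -5 + x)
b(O) = -1
A(D) = D (A(D) = D*1 = D)
(-25069 + A(b(6*0 + 1))) + (-10713 - 1293) = (-25069 - 1) + (-10713 - 1293) = -25070 - 12006 = -37076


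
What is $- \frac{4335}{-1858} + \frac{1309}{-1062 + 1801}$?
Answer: $\frac{5635687}{1373062} \approx 4.1045$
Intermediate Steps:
$- \frac{4335}{-1858} + \frac{1309}{-1062 + 1801} = \left(-4335\right) \left(- \frac{1}{1858}\right) + \frac{1309}{739} = \frac{4335}{1858} + 1309 \cdot \frac{1}{739} = \frac{4335}{1858} + \frac{1309}{739} = \frac{5635687}{1373062}$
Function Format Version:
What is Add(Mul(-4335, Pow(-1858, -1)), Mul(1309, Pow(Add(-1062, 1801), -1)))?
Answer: Rational(5635687, 1373062) ≈ 4.1045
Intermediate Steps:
Add(Mul(-4335, Pow(-1858, -1)), Mul(1309, Pow(Add(-1062, 1801), -1))) = Add(Mul(-4335, Rational(-1, 1858)), Mul(1309, Pow(739, -1))) = Add(Rational(4335, 1858), Mul(1309, Rational(1, 739))) = Add(Rational(4335, 1858), Rational(1309, 739)) = Rational(5635687, 1373062)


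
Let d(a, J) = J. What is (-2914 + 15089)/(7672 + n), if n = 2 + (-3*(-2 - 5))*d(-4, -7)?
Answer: 12175/7527 ≈ 1.6175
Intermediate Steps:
n = -145 (n = 2 - 3*(-2 - 5)*(-7) = 2 - 3*(-7)*(-7) = 2 + 21*(-7) = 2 - 147 = -145)
(-2914 + 15089)/(7672 + n) = (-2914 + 15089)/(7672 - 145) = 12175/7527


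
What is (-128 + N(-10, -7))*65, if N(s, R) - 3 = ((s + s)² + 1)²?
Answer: 10443940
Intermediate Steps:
N(s, R) = 3 + (1 + 4*s²)² (N(s, R) = 3 + ((s + s)² + 1)² = 3 + ((2*s)² + 1)² = 3 + (4*s² + 1)² = 3 + (1 + 4*s²)²)
(-128 + N(-10, -7))*65 = (-128 + (3 + (1 + 4*(-10)²)²))*65 = (-128 + (3 + (1 + 4*100)²))*65 = (-128 + (3 + (1 + 400)²))*65 = (-128 + (3 + 401²))*65 = (-128 + (3 + 160801))*65 = (-128 + 160804)*65 = 160676*65 = 10443940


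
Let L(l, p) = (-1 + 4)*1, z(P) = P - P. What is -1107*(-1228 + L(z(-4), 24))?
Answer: 1356075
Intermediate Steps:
z(P) = 0
L(l, p) = 3 (L(l, p) = 3*1 = 3)
-1107*(-1228 + L(z(-4), 24)) = -1107*(-1228 + 3) = -1107*(-1225) = 1356075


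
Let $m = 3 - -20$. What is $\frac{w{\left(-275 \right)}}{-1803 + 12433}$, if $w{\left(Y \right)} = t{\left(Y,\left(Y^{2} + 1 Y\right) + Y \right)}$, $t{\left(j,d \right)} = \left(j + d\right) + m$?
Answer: $\frac{74823}{10630} \approx 7.0388$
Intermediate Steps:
$m = 23$ ($m = 3 + 20 = 23$)
$t{\left(j,d \right)} = 23 + d + j$ ($t{\left(j,d \right)} = \left(j + d\right) + 23 = \left(d + j\right) + 23 = 23 + d + j$)
$w{\left(Y \right)} = 23 + Y^{2} + 3 Y$ ($w{\left(Y \right)} = 23 + \left(\left(Y^{2} + 1 Y\right) + Y\right) + Y = 23 + \left(\left(Y^{2} + Y\right) + Y\right) + Y = 23 + \left(\left(Y + Y^{2}\right) + Y\right) + Y = 23 + \left(Y^{2} + 2 Y\right) + Y = 23 + Y^{2} + 3 Y$)
$\frac{w{\left(-275 \right)}}{-1803 + 12433} = \frac{23 - 275 - 275 \left(2 - 275\right)}{-1803 + 12433} = \frac{23 - 275 - -75075}{10630} = \left(23 - 275 + 75075\right) \frac{1}{10630} = 74823 \cdot \frac{1}{10630} = \frac{74823}{10630}$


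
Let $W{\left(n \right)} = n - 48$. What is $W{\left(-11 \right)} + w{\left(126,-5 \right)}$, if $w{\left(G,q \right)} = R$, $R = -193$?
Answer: $-252$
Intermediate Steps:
$W{\left(n \right)} = -48 + n$
$w{\left(G,q \right)} = -193$
$W{\left(-11 \right)} + w{\left(126,-5 \right)} = \left(-48 - 11\right) - 193 = -59 - 193 = -252$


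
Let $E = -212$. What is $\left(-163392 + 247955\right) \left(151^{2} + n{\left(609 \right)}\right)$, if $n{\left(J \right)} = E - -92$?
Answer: $1917973403$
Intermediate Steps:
$n{\left(J \right)} = -120$ ($n{\left(J \right)} = -212 - -92 = -212 + 92 = -120$)
$\left(-163392 + 247955\right) \left(151^{2} + n{\left(609 \right)}\right) = \left(-163392 + 247955\right) \left(151^{2} - 120\right) = 84563 \left(22801 - 120\right) = 84563 \cdot 22681 = 1917973403$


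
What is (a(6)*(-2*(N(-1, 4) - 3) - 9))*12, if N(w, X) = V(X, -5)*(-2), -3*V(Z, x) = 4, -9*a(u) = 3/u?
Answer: 50/9 ≈ 5.5556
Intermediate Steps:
a(u) = -1/(3*u)
V(Z, x) = -4/3 (V(Z, x) = -⅓*4 = -4/3)
N(w, X) = 8/3 (N(w, X) = -4/3*(-2) = 8/3)
(a(6)*(-2*(N(-1, 4) - 3) - 9))*12 = ((-⅓/6)*(-2*(8/3 - 3) - 9))*12 = ((-⅓*⅙)*(-2*(-⅓) - 9))*12 = -(⅔ - 9)/18*12 = -1/18*(-25/3)*12 = (25/54)*12 = 50/9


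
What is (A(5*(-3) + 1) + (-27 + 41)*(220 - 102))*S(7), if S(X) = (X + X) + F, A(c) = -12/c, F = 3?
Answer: 196690/7 ≈ 28099.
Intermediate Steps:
S(X) = 3 + 2*X (S(X) = (X + X) + 3 = 2*X + 3 = 3 + 2*X)
(A(5*(-3) + 1) + (-27 + 41)*(220 - 102))*S(7) = (-12/(5*(-3) + 1) + (-27 + 41)*(220 - 102))*(3 + 2*7) = (-12/(-15 + 1) + 14*118)*(3 + 14) = (-12/(-14) + 1652)*17 = (-12*(-1/14) + 1652)*17 = (6/7 + 1652)*17 = (11570/7)*17 = 196690/7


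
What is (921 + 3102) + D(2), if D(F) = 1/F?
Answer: 8047/2 ≈ 4023.5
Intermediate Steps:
(921 + 3102) + D(2) = (921 + 3102) + 1/2 = 4023 + 1/2 = 8047/2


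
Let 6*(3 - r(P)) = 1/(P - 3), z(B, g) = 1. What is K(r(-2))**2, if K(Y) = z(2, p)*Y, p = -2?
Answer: 8281/900 ≈ 9.2011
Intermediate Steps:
r(P) = 3 - 1/(6*(-3 + P)) (r(P) = 3 - 1/(6*(P - 3)) = 3 - 1/(6*(-3 + P)))
K(Y) = Y (K(Y) = 1*Y = Y)
K(r(-2))**2 = ((-55 + 18*(-2))/(6*(-3 - 2)))**2 = ((1/6)*(-55 - 36)/(-5))**2 = ((1/6)*(-1/5)*(-91))**2 = (91/30)**2 = 8281/900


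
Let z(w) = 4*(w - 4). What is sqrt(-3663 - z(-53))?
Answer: I*sqrt(3435) ≈ 58.609*I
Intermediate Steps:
z(w) = -16 + 4*w (z(w) = 4*(-4 + w) = -16 + 4*w)
sqrt(-3663 - z(-53)) = sqrt(-3663 - (-16 + 4*(-53))) = sqrt(-3663 - (-16 - 212)) = sqrt(-3663 - 1*(-228)) = sqrt(-3663 + 228) = sqrt(-3435) = I*sqrt(3435)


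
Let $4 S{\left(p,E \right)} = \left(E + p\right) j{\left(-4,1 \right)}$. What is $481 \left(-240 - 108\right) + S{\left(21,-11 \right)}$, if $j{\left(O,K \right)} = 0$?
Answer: $-167388$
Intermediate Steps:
$S{\left(p,E \right)} = 0$ ($S{\left(p,E \right)} = \frac{\left(E + p\right) 0}{4} = \frac{1}{4} \cdot 0 = 0$)
$481 \left(-240 - 108\right) + S{\left(21,-11 \right)} = 481 \left(-240 - 108\right) + 0 = 481 \left(-348\right) + 0 = -167388 + 0 = -167388$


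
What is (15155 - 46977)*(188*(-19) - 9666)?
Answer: 421259636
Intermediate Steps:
(15155 - 46977)*(188*(-19) - 9666) = -31822*(-3572 - 9666) = -31822*(-13238) = 421259636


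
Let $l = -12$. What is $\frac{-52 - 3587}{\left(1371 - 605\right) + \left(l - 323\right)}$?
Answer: $- \frac{3639}{431} \approx -8.4432$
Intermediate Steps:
$\frac{-52 - 3587}{\left(1371 - 605\right) + \left(l - 323\right)} = \frac{-52 - 3587}{\left(1371 - 605\right) - 335} = - \frac{3639}{\left(1371 - 605\right) - 335} = - \frac{3639}{766 - 335} = - \frac{3639}{431}$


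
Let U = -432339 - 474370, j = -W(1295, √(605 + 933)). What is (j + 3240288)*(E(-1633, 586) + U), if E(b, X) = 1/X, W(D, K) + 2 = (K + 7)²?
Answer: -1720824835599519/586 + 3719320311*√1538/293 ≈ -2.9361e+12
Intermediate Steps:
W(D, K) = -2 + (7 + K)² (W(D, K) = -2 + (K + 7)² = -2 + (7 + K)²)
j = 2 - (7 + √1538)² (j = -(-2 + (7 + √(605 + 933))²) = -(-2 + (7 + √1538)²) = 2 - (7 + √1538)² ≈ -2134.0)
U = -906709
(j + 3240288)*(E(-1633, 586) + U) = ((2 - (7 + √1538)²) + 3240288)*(1/586 - 906709) = (3240290 - (7 + √1538)²)*(1/586 - 906709) = (3240290 - (7 + √1538)²)*(-531331473/586) = -860834029323585/293 + 531331473*(7 + √1538)²/586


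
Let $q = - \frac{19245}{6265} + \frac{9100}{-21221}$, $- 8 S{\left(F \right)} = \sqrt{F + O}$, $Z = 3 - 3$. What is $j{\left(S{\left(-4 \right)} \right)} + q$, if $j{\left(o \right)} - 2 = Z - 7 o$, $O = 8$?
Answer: $\frac{26520979}{106359652} \approx 0.24935$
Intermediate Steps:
$Z = 0$ ($Z = 3 - 3 = 0$)
$S{\left(F \right)} = - \frac{\sqrt{8 + F}}{8}$ ($S{\left(F \right)} = - \frac{\sqrt{F + 8}}{8} = - \frac{\sqrt{8 + F}}{8}$)
$j{\left(o \right)} = 2 - 7 o$ ($j{\left(o \right)} = 2 + \left(0 - 7 o\right) = 2 - 7 o$)
$q = - \frac{93081929}{26589913}$ ($q = \left(-19245\right) \frac{1}{6265} + 9100 \left(- \frac{1}{21221}\right) = - \frac{3849}{1253} - \frac{9100}{21221} = - \frac{93081929}{26589913} \approx -3.5006$)
$j{\left(S{\left(-4 \right)} \right)} + q = \left(2 - 7 \left(- \frac{\sqrt{8 - 4}}{8}\right)\right) - \frac{93081929}{26589913} = \left(2 - 7 \left(- \frac{\sqrt{4}}{8}\right)\right) - \frac{93081929}{26589913} = \left(2 - 7 \left(\left(- \frac{1}{8}\right) 2\right)\right) - \frac{93081929}{26589913} = \left(2 - - \frac{7}{4}\right) - \frac{93081929}{26589913} = \left(2 + \frac{7}{4}\right) - \frac{93081929}{26589913} = \frac{15}{4} - \frac{93081929}{26589913} = \frac{26520979}{106359652}$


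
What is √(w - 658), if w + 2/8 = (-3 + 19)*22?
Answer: 35*I/2 ≈ 17.5*I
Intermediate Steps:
w = 1407/4 (w = -¼ + (-3 + 19)*22 = -¼ + 16*22 = -¼ + 352 = 1407/4 ≈ 351.75)
√(w - 658) = √(1407/4 - 658) = √(-1225/4) = 35*I/2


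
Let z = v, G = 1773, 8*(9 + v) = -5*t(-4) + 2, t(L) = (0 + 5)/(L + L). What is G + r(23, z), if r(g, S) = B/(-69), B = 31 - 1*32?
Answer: 122338/69 ≈ 1773.0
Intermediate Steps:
t(L) = 5/(2*L) (t(L) = 5/((2*L)) = 5*(1/(2*L)) = 5/(2*L))
B = -1 (B = 31 - 32 = -1)
v = -535/64 (v = -9 + (-25/(2*(-4)) + 2)/8 = -9 + (-25*(-1)/(2*4) + 2)/8 = -9 + (-5*(-5/8) + 2)/8 = -9 + (25/8 + 2)/8 = -9 + (⅛)*(41/8) = -9 + 41/64 = -535/64 ≈ -8.3594)
z = -535/64 ≈ -8.3594
r(g, S) = 1/69 (r(g, S) = -1/(-69) = -1*(-1/69) = 1/69)
G + r(23, z) = 1773 + 1/69 = 122338/69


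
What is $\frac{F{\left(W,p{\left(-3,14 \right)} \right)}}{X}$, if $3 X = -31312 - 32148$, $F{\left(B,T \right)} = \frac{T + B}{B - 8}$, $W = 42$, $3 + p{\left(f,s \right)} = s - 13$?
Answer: $- \frac{3}{53941} \approx -5.5616 \cdot 10^{-5}$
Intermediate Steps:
$p{\left(f,s \right)} = -16 + s$ ($p{\left(f,s \right)} = -3 + \left(s - 13\right) = -3 + \left(-13 + s\right) = -16 + s$)
$F{\left(B,T \right)} = \frac{B + T}{-8 + B}$
$X = - \frac{63460}{3}$ ($X = \frac{-31312 - 32148}{3} = \frac{1}{3} \left(-63460\right) = - \frac{63460}{3} \approx -21153.0$)
$\frac{F{\left(W,p{\left(-3,14 \right)} \right)}}{X} = \frac{\frac{1}{-8 + 42} \left(42 + \left(-16 + 14\right)\right)}{- \frac{63460}{3}} = \frac{42 - 2}{34} \left(- \frac{3}{63460}\right) = \frac{1}{34} \cdot 40 \left(- \frac{3}{63460}\right) = \frac{20}{17} \left(- \frac{3}{63460}\right) = - \frac{3}{53941}$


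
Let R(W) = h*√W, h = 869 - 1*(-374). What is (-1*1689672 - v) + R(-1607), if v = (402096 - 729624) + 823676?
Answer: -2185820 + 1243*I*√1607 ≈ -2.1858e+6 + 49829.0*I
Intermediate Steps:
h = 1243 (h = 869 + 374 = 1243)
v = 496148 (v = -327528 + 823676 = 496148)
R(W) = 1243*√W
(-1*1689672 - v) + R(-1607) = (-1*1689672 - 1*496148) + 1243*√(-1607) = (-1689672 - 496148) + 1243*(I*√1607) = -2185820 + 1243*I*√1607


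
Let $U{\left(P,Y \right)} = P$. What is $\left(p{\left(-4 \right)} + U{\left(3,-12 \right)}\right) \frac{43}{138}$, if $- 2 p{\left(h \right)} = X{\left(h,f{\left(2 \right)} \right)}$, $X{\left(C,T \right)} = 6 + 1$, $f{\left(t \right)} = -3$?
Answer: $- \frac{43}{276} \approx -0.1558$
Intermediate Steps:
$X{\left(C,T \right)} = 7$
$p{\left(h \right)} = - \frac{7}{2}$ ($p{\left(h \right)} = \left(- \frac{1}{2}\right) 7 = - \frac{7}{2}$)
$\left(p{\left(-4 \right)} + U{\left(3,-12 \right)}\right) \frac{43}{138} = \left(- \frac{7}{2} + 3\right) \frac{43}{138} = - \frac{43 \cdot \frac{1}{138}}{2} = \left(- \frac{1}{2}\right) \frac{43}{138} = - \frac{43}{276}$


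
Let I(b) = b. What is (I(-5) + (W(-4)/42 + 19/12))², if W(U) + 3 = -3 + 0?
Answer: 89401/7056 ≈ 12.670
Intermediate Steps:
W(U) = -6 (W(U) = -3 + (-3 + 0) = -3 - 3 = -6)
(I(-5) + (W(-4)/42 + 19/12))² = (-5 + (-6/42 + 19/12))² = (-5 + (-6*1/42 + 19*(1/12)))² = (-5 + (-⅐ + 19/12))² = (-5 + 121/84)² = (-299/84)² = 89401/7056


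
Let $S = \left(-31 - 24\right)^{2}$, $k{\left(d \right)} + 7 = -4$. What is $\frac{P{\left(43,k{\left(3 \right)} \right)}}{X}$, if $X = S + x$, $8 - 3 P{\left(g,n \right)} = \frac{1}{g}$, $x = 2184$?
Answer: $\frac{343}{671961} \approx 0.00051045$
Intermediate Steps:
$k{\left(d \right)} = -11$ ($k{\left(d \right)} = -7 - 4 = -11$)
$S = 3025$ ($S = \left(-55\right)^{2} = 3025$)
$P{\left(g,n \right)} = \frac{8}{3} - \frac{1}{3 g}$
$X = 5209$ ($X = 3025 + 2184 = 5209$)
$\frac{P{\left(43,k{\left(3 \right)} \right)}}{X} = \frac{\frac{1}{3} \cdot \frac{1}{43} \left(-1 + 8 \cdot 43\right)}{5209} = \frac{1}{3} \cdot \frac{1}{43} \left(-1 + 344\right) \frac{1}{5209} = \frac{1}{3} \cdot \frac{1}{43} \cdot 343 \cdot \frac{1}{5209} = \frac{343}{129} \cdot \frac{1}{5209} = \frac{343}{671961}$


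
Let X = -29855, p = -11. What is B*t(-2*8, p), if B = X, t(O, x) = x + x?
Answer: 656810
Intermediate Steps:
t(O, x) = 2*x
B = -29855
B*t(-2*8, p) = -59710*(-11) = -29855*(-22) = 656810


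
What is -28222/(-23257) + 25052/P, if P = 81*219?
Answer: 1083264422/412555923 ≈ 2.6257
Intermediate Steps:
P = 17739
-28222/(-23257) + 25052/P = -28222/(-23257) + 25052/17739 = -28222*(-1/23257) + 25052*(1/17739) = 28222/23257 + 25052/17739 = 1083264422/412555923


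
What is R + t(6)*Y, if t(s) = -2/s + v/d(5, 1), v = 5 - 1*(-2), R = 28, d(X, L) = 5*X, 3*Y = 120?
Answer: 388/15 ≈ 25.867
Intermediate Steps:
Y = 40 (Y = (⅓)*120 = 40)
v = 7 (v = 5 + 2 = 7)
t(s) = 7/25 - 2/s (t(s) = -2/s + 7/((5*5)) = -2/s + 7/25 = 7/25 - 2/s)
R + t(6)*Y = 28 + (7/25 - 2/6)*40 = 28 + (7/25 - 2*⅙)*40 = 28 + (7/25 - ⅓)*40 = 28 - 4/75*40 = 28 - 32/15 = 388/15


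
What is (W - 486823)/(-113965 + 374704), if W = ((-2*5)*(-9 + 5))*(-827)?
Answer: -57767/28971 ≈ -1.9940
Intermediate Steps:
W = -33080 (W = -10*(-4)*(-827) = 40*(-827) = -33080)
(W - 486823)/(-113965 + 374704) = (-33080 - 486823)/(-113965 + 374704) = -519903/260739 = -519903*1/260739 = -57767/28971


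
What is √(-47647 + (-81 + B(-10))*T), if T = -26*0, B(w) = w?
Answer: I*√47647 ≈ 218.28*I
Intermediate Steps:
T = 0
√(-47647 + (-81 + B(-10))*T) = √(-47647 + (-81 - 10)*0) = √(-47647 - 91*0) = √(-47647 + 0) = √(-47647) = I*√47647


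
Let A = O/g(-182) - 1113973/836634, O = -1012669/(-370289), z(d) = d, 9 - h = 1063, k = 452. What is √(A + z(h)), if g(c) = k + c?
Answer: I*√5697179446331904152410960005/2323472754195 ≈ 32.486*I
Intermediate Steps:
h = -1054 (h = 9 - 1*1063 = 9 - 1063 = -1054)
O = 1012669/370289 (O = -1012669*(-1/370289) = 1012669/370289 ≈ 2.7348)
g(c) = 452 + c
A = -9210466058087/6970418262585 (A = 1012669/(370289*(452 - 182)) - 1113973/836634 = (1012669/370289)/270 - 1113973*1/836634 = (1012669/370289)*(1/270) - 1113973/836634 = 1012669/99978030 - 1113973/836634 = -9210466058087/6970418262585 ≈ -1.3214)
√(A + z(h)) = √(-9210466058087/6970418262585 - 1054) = √(-7356031314822677/6970418262585) = I*√5697179446331904152410960005/2323472754195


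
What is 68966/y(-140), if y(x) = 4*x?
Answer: -34483/280 ≈ -123.15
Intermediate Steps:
68966/y(-140) = 68966/((4*(-140))) = 68966/(-560) = 68966*(-1/560) = -34483/280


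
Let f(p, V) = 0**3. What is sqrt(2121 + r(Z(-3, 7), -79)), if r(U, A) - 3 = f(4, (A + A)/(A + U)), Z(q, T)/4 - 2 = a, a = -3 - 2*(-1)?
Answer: 6*sqrt(59) ≈ 46.087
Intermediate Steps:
a = -1 (a = -3 + 2 = -1)
Z(q, T) = 4 (Z(q, T) = 8 + 4*(-1) = 8 - 4 = 4)
f(p, V) = 0
r(U, A) = 3 (r(U, A) = 3 + 0 = 3)
sqrt(2121 + r(Z(-3, 7), -79)) = sqrt(2121 + 3) = sqrt(2124) = 6*sqrt(59)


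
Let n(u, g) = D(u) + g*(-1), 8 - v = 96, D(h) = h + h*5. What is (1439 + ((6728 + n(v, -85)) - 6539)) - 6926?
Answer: -5741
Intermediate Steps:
D(h) = 6*h (D(h) = h + 5*h = 6*h)
v = -88 (v = 8 - 1*96 = 8 - 96 = -88)
n(u, g) = -g + 6*u (n(u, g) = 6*u + g*(-1) = 6*u - g = -g + 6*u)
(1439 + ((6728 + n(v, -85)) - 6539)) - 6926 = (1439 + ((6728 + (-1*(-85) + 6*(-88))) - 6539)) - 6926 = (1439 + ((6728 + (85 - 528)) - 6539)) - 6926 = (1439 + ((6728 - 443) - 6539)) - 6926 = (1439 + (6285 - 6539)) - 6926 = (1439 - 254) - 6926 = 1185 - 6926 = -5741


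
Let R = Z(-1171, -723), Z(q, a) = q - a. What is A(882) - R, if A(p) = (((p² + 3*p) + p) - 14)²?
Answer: 610645348292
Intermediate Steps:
A(p) = (-14 + p² + 4*p)² (A(p) = ((p² + 4*p) - 14)² = (-14 + p² + 4*p)²)
R = -448 (R = -1171 - 1*(-723) = -1171 + 723 = -448)
A(882) - R = (-14 + 882² + 4*882)² - 1*(-448) = (-14 + 777924 + 3528)² + 448 = 781438² + 448 = 610645347844 + 448 = 610645348292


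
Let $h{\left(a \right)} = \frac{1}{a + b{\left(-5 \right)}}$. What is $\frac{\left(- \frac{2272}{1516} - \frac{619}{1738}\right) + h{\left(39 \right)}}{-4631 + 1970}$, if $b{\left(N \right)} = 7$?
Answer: $\frac{13885852}{20157269253} \approx 0.00068888$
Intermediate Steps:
$h{\left(a \right)} = \frac{1}{7 + a}$ ($h{\left(a \right)} = \frac{1}{a + 7} = \frac{1}{7 + a}$)
$\frac{\left(- \frac{2272}{1516} - \frac{619}{1738}\right) + h{\left(39 \right)}}{-4631 + 1970} = \frac{\left(- \frac{2272}{1516} - \frac{619}{1738}\right) + \frac{1}{7 + 39}}{-4631 + 1970} = \frac{\left(\left(-2272\right) \frac{1}{1516} - \frac{619}{1738}\right) + \frac{1}{46}}{-2661} = \left(\left(- \frac{568}{379} - \frac{619}{1738}\right) + \frac{1}{46}\right) \left(- \frac{1}{2661}\right) = \left(- \frac{1221785}{658702} + \frac{1}{46}\right) \left(- \frac{1}{2661}\right) = \left(- \frac{13885852}{7575073}\right) \left(- \frac{1}{2661}\right) = \frac{13885852}{20157269253}$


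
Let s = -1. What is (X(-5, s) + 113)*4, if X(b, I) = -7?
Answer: 424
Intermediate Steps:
(X(-5, s) + 113)*4 = (-7 + 113)*4 = 106*4 = 424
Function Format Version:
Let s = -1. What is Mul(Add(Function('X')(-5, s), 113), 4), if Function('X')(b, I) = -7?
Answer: 424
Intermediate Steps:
Mul(Add(Function('X')(-5, s), 113), 4) = Mul(Add(-7, 113), 4) = Mul(106, 4) = 424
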